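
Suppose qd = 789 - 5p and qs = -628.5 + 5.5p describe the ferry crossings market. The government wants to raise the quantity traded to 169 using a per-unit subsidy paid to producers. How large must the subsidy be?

At q = 169, invert demand for the buyer price: pb = (789 − 169)/5 = 124; invert supply for the seller price: ps = (169 − (-628.5))/5.5 = 145.
The subsidy must fill the gap: s = ps − pb = 145 − 124 = 21.

Required subsidy s = 21 per unit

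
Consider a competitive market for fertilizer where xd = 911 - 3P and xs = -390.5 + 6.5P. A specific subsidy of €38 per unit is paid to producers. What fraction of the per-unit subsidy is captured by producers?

Producer share = 6/19

Pre-subsidy: 911 - 3P = -390.5 + 6.5P gives P* = 137, x* = 500.
With the subsidy, sellers receive Ps = Pb + 38 for each unit, where Pb is the price buyers pay.
Supply in terms of Pb becomes xs = -390.5 + 6.5(Pb + 38) = -143.5 + 6.5Pb. Setting this equal to demand: 911 - 3Pb = -143.5 + 6.5Pb, so Pb = 111.
Sellers receive Ps = 111 + 38 = 149; x' = 911 − 3·111 = 578.
Buyers' price falls by P* − Pb = 137 − 111 = 26; sellers' price rises by Ps − P* = 149 − 137 = 12.
So producers capture 12/38 = 6/19 of each unit of subsidy.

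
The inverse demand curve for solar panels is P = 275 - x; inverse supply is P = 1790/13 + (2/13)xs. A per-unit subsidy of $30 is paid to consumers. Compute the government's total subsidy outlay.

Government cost = $4350

Pre-subsidy: 275 - x = 1790/13 + (2/13)x gives x* = 119 and P* = 156.
With the rebate, buyers effectively pay Pb = Ps − 30, where Ps is the price sellers receive.
On the curves, Pb = 275 - x and Ps = 1790/13 + (2/13)x; the wedge Ps − Pb = 30 gives 1790/13 + (2/13)x − (275 - x) = 30, so x' = 145.
Then Pb = 275 − 1·145 = 130 and Ps = 1790/13 + (2/13)·145 = 160.
Government outlay = subsidy × quantity = 30 × 145 = 4350.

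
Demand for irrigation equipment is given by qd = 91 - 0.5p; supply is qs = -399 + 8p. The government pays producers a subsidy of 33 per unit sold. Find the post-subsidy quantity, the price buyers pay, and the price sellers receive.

q' = 1321/17; buyers pay 452/17; sellers receive 1013/17

Pre-subsidy: 91 - 0.5p = -399 + 8p gives p* = 980/17, q* = 1057/17.
With the subsidy, sellers receive ps = pb + 33 for each unit, where pb is the price buyers pay.
Supply in terms of pb becomes qs = -399 + 8(pb + 33) = -135 + 8pb. Setting this equal to demand: 91 - 0.5pb = -135 + 8pb, so pb = 452/17.
Sellers receive ps = 452/17 + 33 = 1013/17; q' = 91 − 0.5·(452/17) = 1321/17.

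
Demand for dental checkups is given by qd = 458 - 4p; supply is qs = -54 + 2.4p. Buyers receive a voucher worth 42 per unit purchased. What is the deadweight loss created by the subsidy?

Pre-subsidy: 458 - 4p = -54 + 2.4p gives p* = 80, q* = 138.
With the rebate, buyers effectively pay pb = ps − 42, where ps is the price sellers receive.
Demand in terms of ps becomes qd = 458 − 4(ps − 42) = 626 - 4ps. Setting this equal to supply: 626 - 4ps = -54 + 2.4ps, so ps = 106.25.
Buyers pay pb = 106.25 − 42 = 64.25; q' = -54 + 2.4·106.25 = 201.
The subsidy expands output by 201 − 138 = 63 past the efficient level; on those units the gap between marginal cost and willingness to pay runs from 0 up to 42.
DWL = ½ × 42 × 63 = 1323.

Deadweight loss = 1323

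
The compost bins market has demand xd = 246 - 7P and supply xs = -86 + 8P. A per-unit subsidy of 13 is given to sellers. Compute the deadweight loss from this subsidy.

Deadweight loss = 4732/15

Pre-subsidy: 246 - 7P = -86 + 8P gives P* = 332/15, x* = 1366/15.
With the subsidy, sellers receive Ps = Pb + 13 for each unit, where Pb is the price buyers pay.
Supply in terms of Pb becomes xs = -86 + 8(Pb + 13) = 18 + 8Pb. Setting this equal to demand: 246 - 7Pb = 18 + 8Pb, so Pb = 15.2.
Sellers receive Ps = 15.2 + 13 = 28.2; x' = 246 − 7·15.2 = 139.6.
The subsidy expands output by 139.6 − 1366/15 = 728/15 past the efficient level; on those units the gap between marginal cost and willingness to pay runs from 0 up to 13.
DWL = ½ × 13 × 728/15 = 4732/15.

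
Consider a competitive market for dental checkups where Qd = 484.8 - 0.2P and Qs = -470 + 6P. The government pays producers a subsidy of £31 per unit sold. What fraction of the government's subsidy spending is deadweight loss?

DWL / government spending = 3/460

Pre-subsidy: 484.8 - 0.2P = -470 + 6P gives P* = 154, Q* = 454.
With the subsidy, sellers receive Ps = Pb + 31 for each unit, where Pb is the price buyers pay.
Supply in terms of Pb becomes Qs = -470 + 6(Pb + 31) = -284 + 6Pb. Setting this equal to demand: 484.8 - 0.2Pb = -284 + 6Pb, so Pb = 124.
Sellers receive Ps = 124 + 31 = 155; Q' = 484.8 − 0.2·124 = 460.
ΔCS = ½(454 + 460)(154 − 124) = 13710; ΔPS = ½(454 + 460)(155 − 154) = 457.
Government spending = 31 × 460 = 14260.
DWL = ½ × 31 × (460 − 454) = 93; fraction = 93 / 14260 = 3/460.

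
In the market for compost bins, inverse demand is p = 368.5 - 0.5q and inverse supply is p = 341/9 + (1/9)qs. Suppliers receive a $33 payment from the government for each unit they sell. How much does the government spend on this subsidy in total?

Pre-subsidy: 368.5 - 0.5q = 341/9 + (1/9)q gives q* = 541 and p* = 98.
With the subsidy, sellers receive ps = pb + 33 for each unit, where pb is the price buyers pay.
On the curves, pb = 368.5 - 0.5q and ps = 341/9 + (1/9)q; the wedge ps − pb = 33 gives 341/9 + (1/9)q − (368.5 - 0.5q) = 33, so q' = 595.
Then pb = 368.5 − 0.5·595 = 71 and ps = 341/9 + (1/9)·595 = 104.
Government outlay = subsidy × quantity = 33 × 595 = 19635.

Government cost = $19635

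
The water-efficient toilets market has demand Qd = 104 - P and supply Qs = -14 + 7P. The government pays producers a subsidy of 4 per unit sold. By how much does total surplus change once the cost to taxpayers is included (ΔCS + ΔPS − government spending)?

Pre-subsidy: 104 - P = -14 + 7P gives P* = 14.75, Q* = 89.25.
With the subsidy, sellers receive Ps = Pb + 4 for each unit, where Pb is the price buyers pay.
Supply in terms of Pb becomes Qs = -14 + 7(Pb + 4) = 14 + 7Pb. Setting this equal to demand: 104 - Pb = 14 + 7Pb, so Pb = 11.25.
Sellers receive Ps = 11.25 + 4 = 15.25; Q' = 104 − 1·11.25 = 92.75.
ΔCS = ½(89.25 + 92.75)(14.75 − 11.25) = 318.5; ΔPS = ½(89.25 + 92.75)(15.25 − 14.75) = 45.5.
Government spending = 4 × 92.75 = 371.
Net change = 318.5 + 45.5 − 371 = -7. The loss equals the DWL triangle ½·4·3.5.

Net change in total surplus = -7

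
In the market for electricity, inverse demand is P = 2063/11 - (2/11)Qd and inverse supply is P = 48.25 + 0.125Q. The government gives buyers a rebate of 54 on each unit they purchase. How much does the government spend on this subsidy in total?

Government cost = 34020

Pre-subsidy: 2063/11 - (2/11)Q = 48.25 + 0.125Q gives Q* = 454 and P* = 105.
With the rebate, buyers effectively pay Pb = Ps − 54, where Ps is the price sellers receive.
On the curves, Pb = 2063/11 - (2/11)Q and Ps = 48.25 + 0.125Q; the wedge Ps − Pb = 54 gives 48.25 + 0.125Q − (2063/11 - (2/11)Q) = 54, so Q' = 630.
Then Pb = 2063/11 − (2/11)·630 = 73 and Ps = 48.25 + 0.125·630 = 127.
Government outlay = subsidy × quantity = 54 × 630 = 34020.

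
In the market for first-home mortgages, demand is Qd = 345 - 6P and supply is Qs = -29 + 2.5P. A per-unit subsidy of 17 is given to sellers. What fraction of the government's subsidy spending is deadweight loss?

Pre-subsidy: 345 - 6P = -29 + 2.5P gives P* = 44, Q* = 81.
With the subsidy, sellers receive Ps = Pb + 17 for each unit, where Pb is the price buyers pay.
Supply in terms of Pb becomes Qs = -29 + 2.5(Pb + 17) = 13.5 + 2.5Pb. Setting this equal to demand: 345 - 6Pb = 13.5 + 2.5Pb, so Pb = 39.
Sellers receive Ps = 39 + 17 = 56; Q' = 345 − 6·39 = 111.
ΔCS = ½(81 + 111)(44 − 39) = 480; ΔPS = ½(81 + 111)(56 − 44) = 1152.
Government spending = 17 × 111 = 1887.
DWL = ½ × 17 × (111 − 81) = 255; fraction = 255 / 1887 = 5/37.

DWL / government spending = 5/37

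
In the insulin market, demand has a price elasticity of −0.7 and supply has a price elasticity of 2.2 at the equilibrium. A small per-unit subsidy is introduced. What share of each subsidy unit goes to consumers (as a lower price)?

Consumer share = 22/29

For a small subsidy around the equilibrium, the benefit split depends on the relative slopes, which at a point are proportional to the elasticities.
Buyer share = εs/(εs + |εd|) = 2.2/(2.2 + 0.7) = 22/29; seller share = |εd|/(εs + |εd|) = 7/29.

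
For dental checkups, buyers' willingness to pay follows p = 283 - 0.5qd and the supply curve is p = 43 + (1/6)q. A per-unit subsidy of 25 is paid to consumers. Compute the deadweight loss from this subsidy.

Pre-subsidy: 283 - 0.5q = 43 + (1/6)q gives q* = 360 and p* = 103.
With the rebate, buyers effectively pay pb = ps − 25, where ps is the price sellers receive.
On the curves, pb = 283 - 0.5q and ps = 43 + (1/6)q; the wedge ps − pb = 25 gives 43 + (1/6)q − (283 - 0.5q) = 25, so q' = 397.5.
Then pb = 283 − 0.5·397.5 = 84.25 and ps = 43 + (1/6)·397.5 = 109.25.
The subsidy expands output by 397.5 − 360 = 37.5 past the efficient level; on those units the gap between marginal cost and willingness to pay runs from 0 up to 25.
DWL = ½ × 25 × 37.5 = 468.75.

Deadweight loss = 468.75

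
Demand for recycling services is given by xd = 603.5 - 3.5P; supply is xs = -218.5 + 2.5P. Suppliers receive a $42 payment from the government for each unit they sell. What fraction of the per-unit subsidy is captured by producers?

Pre-subsidy: 603.5 - 3.5P = -218.5 + 2.5P gives P* = 137, x* = 124.
With the subsidy, sellers receive Ps = Pb + 42 for each unit, where Pb is the price buyers pay.
Supply in terms of Pb becomes xs = -218.5 + 2.5(Pb + 42) = -113.5 + 2.5Pb. Setting this equal to demand: 603.5 - 3.5Pb = -113.5 + 2.5Pb, so Pb = 119.5.
Sellers receive Ps = 119.5 + 42 = 161.5; x' = 603.5 − 3.5·119.5 = 185.25.
Buyers' price falls by P* − Pb = 137 − 119.5 = 17.5; sellers' price rises by Ps − P* = 161.5 − 137 = 24.5.
So producers capture 24.5/42 = 7/12 of each unit of subsidy.

Producer share = 7/12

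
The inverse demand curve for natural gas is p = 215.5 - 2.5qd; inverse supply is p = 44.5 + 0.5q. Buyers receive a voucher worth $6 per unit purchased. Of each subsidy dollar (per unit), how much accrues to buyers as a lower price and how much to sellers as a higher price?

Pre-subsidy: 215.5 - 2.5q = 44.5 + 0.5q gives q* = 57 and p* = 73.
With the rebate, buyers effectively pay pb = ps − 6, where ps is the price sellers receive.
On the curves, pb = 215.5 - 2.5q and ps = 44.5 + 0.5q; the wedge ps − pb = 6 gives 44.5 + 0.5q − (215.5 - 2.5q) = 6, so q' = 59.
Then pb = 215.5 − 2.5·59 = 68 and ps = 44.5 + 0.5·59 = 74.
Buyers' price falls by p* − pb = 73 − 68 = 5; sellers' price rises by ps − p* = 74 − 73 = 1.

Buyers gain $5 per unit; sellers gain $1 per unit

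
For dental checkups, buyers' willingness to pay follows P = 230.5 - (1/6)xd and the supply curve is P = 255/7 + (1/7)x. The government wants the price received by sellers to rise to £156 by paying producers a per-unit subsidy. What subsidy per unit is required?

Required subsidy s = £65 per unit

At a seller price of 156, quantity supplied is -255 + 7·156 = 837.
Buyers absorb 837 only when they pay Pb = 230.5 − (1/6)·837 = 91.
s = Ps − Pb = 156 − 91 = 65.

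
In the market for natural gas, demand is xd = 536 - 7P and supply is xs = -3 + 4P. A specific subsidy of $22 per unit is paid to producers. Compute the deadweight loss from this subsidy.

Pre-subsidy: 536 - 7P = -3 + 4P gives P* = 49, x* = 193.
With the subsidy, sellers receive Ps = Pb + 22 for each unit, where Pb is the price buyers pay.
Supply in terms of Pb becomes xs = -3 + 4(Pb + 22) = 85 + 4Pb. Setting this equal to demand: 536 - 7Pb = 85 + 4Pb, so Pb = 41.
Sellers receive Ps = 41 + 22 = 63; x' = 536 − 7·41 = 249.
The subsidy expands output by 249 − 193 = 56 past the efficient level; on those units the gap between marginal cost and willingness to pay runs from 0 up to 22.
DWL = ½ × 22 × 56 = 616.

Deadweight loss = $616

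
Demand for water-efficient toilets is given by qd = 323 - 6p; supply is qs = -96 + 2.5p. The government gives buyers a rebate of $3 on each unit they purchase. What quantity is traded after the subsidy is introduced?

q' = 553/17

Pre-subsidy: 323 - 6p = -96 + 2.5p gives p* = 838/17, q* = 463/17.
With the rebate, buyers effectively pay pb = ps − 3, where ps is the price sellers receive.
Demand in terms of ps becomes qd = 323 − 6(ps − 3) = 341 - 6ps. Setting this equal to supply: 341 - 6ps = -96 + 2.5ps, so ps = 874/17.
Buyers pay pb = 874/17 − 3 = 823/17; q' = -96 + 2.5·(874/17) = 553/17.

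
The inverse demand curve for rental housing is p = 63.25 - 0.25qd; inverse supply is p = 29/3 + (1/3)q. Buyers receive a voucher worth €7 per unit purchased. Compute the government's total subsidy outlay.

Government cost = €727

Pre-subsidy: 63.25 - 0.25q = 29/3 + (1/3)q gives q* = 643/7 and p* = 282/7.
With the rebate, buyers effectively pay pb = ps − 7, where ps is the price sellers receive.
On the curves, pb = 63.25 - 0.25q and ps = 29/3 + (1/3)q; the wedge ps − pb = 7 gives 29/3 + (1/3)q − (63.25 - 0.25q) = 7, so q' = 727/7.
Then pb = 63.25 − 0.25·(727/7) = 261/7 and ps = 29/3 + (1/3)·(727/7) = 310/7.
Government outlay = subsidy × quantity = 7 × 727/7 = 727.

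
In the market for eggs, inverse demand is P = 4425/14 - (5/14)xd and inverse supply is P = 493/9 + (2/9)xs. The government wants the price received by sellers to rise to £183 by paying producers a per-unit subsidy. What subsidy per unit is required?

At a seller price of 183, quantity supplied is -246.5 + 4.5·183 = 577.
Buyers absorb 577 only when they pay Pb = 4425/14 − (5/14)·577 = 110.
s = Ps − Pb = 183 − 110 = 73.

Required subsidy s = £73 per unit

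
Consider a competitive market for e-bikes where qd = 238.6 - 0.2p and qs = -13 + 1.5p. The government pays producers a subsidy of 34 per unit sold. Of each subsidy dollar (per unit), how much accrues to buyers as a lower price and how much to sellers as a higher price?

Buyers gain 30 per unit; sellers gain 4 per unit

Pre-subsidy: 238.6 - 0.2p = -13 + 1.5p gives p* = 148, q* = 209.
With the subsidy, sellers receive ps = pb + 34 for each unit, where pb is the price buyers pay.
Supply in terms of pb becomes qs = -13 + 1.5(pb + 34) = 38 + 1.5pb. Setting this equal to demand: 238.6 - 0.2pb = 38 + 1.5pb, so pb = 118.
Sellers receive ps = 118 + 34 = 152; q' = 238.6 − 0.2·118 = 215.
Buyers' price falls by p* − pb = 148 − 118 = 30; sellers' price rises by ps − p* = 152 − 148 = 4.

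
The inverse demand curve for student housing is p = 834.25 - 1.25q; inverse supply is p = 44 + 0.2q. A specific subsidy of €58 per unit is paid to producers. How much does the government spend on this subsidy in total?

Pre-subsidy: 834.25 - 1.25q = 44 + 0.2q gives q* = 545 and p* = 153.
With the subsidy, sellers receive ps = pb + 58 for each unit, where pb is the price buyers pay.
On the curves, pb = 834.25 - 1.25q and ps = 44 + 0.2q; the wedge ps − pb = 58 gives 44 + 0.2q − (834.25 - 1.25q) = 58, so q' = 585.
Then pb = 834.25 − 1.25·585 = 103 and ps = 44 + 0.2·585 = 161.
Government outlay = subsidy × quantity = 58 × 585 = 33930.

Government cost = €33930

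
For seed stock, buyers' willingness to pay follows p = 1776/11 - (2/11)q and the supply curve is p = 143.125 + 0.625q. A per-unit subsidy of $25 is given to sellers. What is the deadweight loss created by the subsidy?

Pre-subsidy: 1776/11 - (2/11)q = 143.125 + 0.625q gives q* = 1613/71 and p* = 11170/71.
With the subsidy, sellers receive ps = pb + 25 for each unit, where pb is the price buyers pay.
On the curves, pb = 1776/11 - (2/11)q and ps = 143.125 + 0.625q; the wedge ps − pb = 25 gives 143.125 + 0.625q − (1776/11 - (2/11)q) = 25, so q' = 3813/71.
Then pb = 1776/11 − (2/11)·(3813/71) = 10770/71 and ps = 143.125 + 0.625·(3813/71) = 12545/71.
The subsidy expands output by 3813/71 − 1613/71 = 2200/71 past the efficient level; on those units the gap between marginal cost and willingness to pay runs from 0 up to 25.
DWL = ½ × 25 × 2200/71 = 27500/71.

Deadweight loss = 27500/71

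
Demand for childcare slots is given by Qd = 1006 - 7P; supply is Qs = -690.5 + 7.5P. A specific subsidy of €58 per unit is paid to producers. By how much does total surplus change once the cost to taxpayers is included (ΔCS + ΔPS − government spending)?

Pre-subsidy: 1006 - 7P = -690.5 + 7.5P gives P* = 117, Q* = 187.
With the subsidy, sellers receive Ps = Pb + 58 for each unit, where Pb is the price buyers pay.
Supply in terms of Pb becomes Qs = -690.5 + 7.5(Pb + 58) = -255.5 + 7.5Pb. Setting this equal to demand: 1006 - 7Pb = -255.5 + 7.5Pb, so Pb = 87.
Sellers receive Ps = 87 + 58 = 145; Q' = 1006 − 7·87 = 397.
ΔCS = ½(187 + 397)(117 − 87) = 8760; ΔPS = ½(187 + 397)(145 − 117) = 8176.
Government spending = 58 × 397 = 23026.
Net change = 8760 + 8176 − 23026 = -6090. The loss equals the DWL triangle ½·58·210.

Net change in total surplus = -€6090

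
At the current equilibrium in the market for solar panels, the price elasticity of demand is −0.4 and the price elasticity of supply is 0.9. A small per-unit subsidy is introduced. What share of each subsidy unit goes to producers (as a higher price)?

Producer share = 4/13

For a small subsidy around the equilibrium, the benefit split depends on the relative slopes, which at a point are proportional to the elasticities.
Buyer share = εs/(εs + |εd|) = 0.9/(0.9 + 0.4) = 9/13; seller share = |εd|/(εs + |εd|) = 4/13.
So producers capture 4/13 of the subsidy.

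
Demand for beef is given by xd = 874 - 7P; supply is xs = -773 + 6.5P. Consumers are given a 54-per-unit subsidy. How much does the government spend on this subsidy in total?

Government cost = 10908

Pre-subsidy: 874 - 7P = -773 + 6.5P gives P* = 122, x* = 20.
With the rebate, buyers effectively pay Pb = Ps − 54, where Ps is the price sellers receive.
Demand in terms of Ps becomes xd = 874 − 7(Ps − 54) = 1252 - 7Ps. Setting this equal to supply: 1252 - 7Ps = -773 + 6.5Ps, so Ps = 150.
Buyers pay Pb = 150 − 54 = 96; x' = -773 + 6.5·150 = 202.
Government outlay = subsidy × quantity = 54 × 202 = 10908.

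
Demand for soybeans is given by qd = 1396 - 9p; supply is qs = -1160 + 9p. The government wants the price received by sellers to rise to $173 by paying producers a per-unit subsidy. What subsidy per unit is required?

At a seller price of 173, quantity supplied is -1160 + 9·173 = 397.
Buyers absorb 397 only when they pay pb with 1396 − 9·pb = 397, i.e. pb = 111.
s = ps − pb = 173 − 111 = 62.

Required subsidy s = $62 per unit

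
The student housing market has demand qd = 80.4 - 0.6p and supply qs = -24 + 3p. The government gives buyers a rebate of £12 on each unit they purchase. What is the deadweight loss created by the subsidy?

Deadweight loss = £36

Pre-subsidy: 80.4 - 0.6p = -24 + 3p gives p* = 29, q* = 63.
With the rebate, buyers effectively pay pb = ps − 12, where ps is the price sellers receive.
Demand in terms of ps becomes qd = 80.4 − 0.6(ps − 12) = 87.6 - 0.6ps. Setting this equal to supply: 87.6 - 0.6ps = -24 + 3ps, so ps = 31.
Buyers pay pb = 31 − 12 = 19; q' = -24 + 3·31 = 69.
The subsidy expands output by 69 − 63 = 6 past the efficient level; on those units the gap between marginal cost and willingness to pay runs from 0 up to 12.
DWL = ½ × 12 × 6 = 36.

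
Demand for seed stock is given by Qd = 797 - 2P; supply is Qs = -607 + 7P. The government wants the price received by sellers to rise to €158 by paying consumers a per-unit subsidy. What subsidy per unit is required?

At a seller price of 158, quantity supplied is -607 + 7·158 = 499.
Buyers absorb 499 only when they pay Pb with 797 − 2·Pb = 499, i.e. Pb = 149.
s = Ps − Pb = 158 − 149 = 9.

Required subsidy s = €9 per unit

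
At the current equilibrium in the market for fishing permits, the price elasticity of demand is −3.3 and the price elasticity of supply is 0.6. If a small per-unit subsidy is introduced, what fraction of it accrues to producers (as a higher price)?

Producer share = 11/13

For a small subsidy around the equilibrium, the benefit split depends on the relative slopes, which at a point are proportional to the elasticities.
Buyer share = εs/(εs + |εd|) = 0.6/(0.6 + 3.3) = 2/13; seller share = |εd|/(εs + |εd|) = 11/13.
So producers capture 11/13 of the subsidy.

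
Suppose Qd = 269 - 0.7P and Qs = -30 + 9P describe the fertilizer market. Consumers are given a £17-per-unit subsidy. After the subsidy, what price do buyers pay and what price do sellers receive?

Pre-subsidy: 269 - 0.7P = -30 + 9P gives P* = 2990/97, Q* = 24000/97.
With the rebate, buyers effectively pay Pb = Ps − 17, where Ps is the price sellers receive.
Demand in terms of Ps becomes Qd = 269 − 0.7(Ps − 17) = 280.9 - 0.7Ps. Setting this equal to supply: 280.9 - 0.7Ps = -30 + 9Ps, so Ps = 3109/97.
Buyers pay Pb = 3109/97 − 17 = 1460/97; Q' = -30 + 9·(3109/97) = 25071/97.

Buyers pay 1460/97; sellers receive 3109/97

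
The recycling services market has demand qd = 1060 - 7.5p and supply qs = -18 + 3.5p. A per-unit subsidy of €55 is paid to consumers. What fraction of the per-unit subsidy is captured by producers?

Pre-subsidy: 1060 - 7.5p = -18 + 3.5p gives p* = 98, q* = 325.
With the rebate, buyers effectively pay pb = ps − 55, where ps is the price sellers receive.
Demand in terms of ps becomes qd = 1060 − 7.5(ps − 55) = 1472.5 - 7.5ps. Setting this equal to supply: 1472.5 - 7.5ps = -18 + 3.5ps, so ps = 135.5.
Buyers pay pb = 135.5 − 55 = 80.5; q' = -18 + 3.5·135.5 = 456.25.
Buyers' price falls by p* − pb = 98 − 80.5 = 17.5; sellers' price rises by ps − p* = 135.5 − 98 = 37.5.
So producers capture 37.5/55 = 15/22 of each unit of subsidy.

Producer share = 15/22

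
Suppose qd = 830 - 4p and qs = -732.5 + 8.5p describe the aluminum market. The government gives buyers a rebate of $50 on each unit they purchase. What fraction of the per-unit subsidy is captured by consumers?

Pre-subsidy: 830 - 4p = -732.5 + 8.5p gives p* = 125, q* = 330.
With the rebate, buyers effectively pay pb = ps − 50, where ps is the price sellers receive.
Demand in terms of ps becomes qd = 830 − 4(ps − 50) = 1030 - 4ps. Setting this equal to supply: 1030 - 4ps = -732.5 + 8.5ps, so ps = 141.
Buyers pay pb = 141 − 50 = 91; q' = -732.5 + 8.5·141 = 466.
Buyers' price falls by p* − pb = 125 − 91 = 34; sellers' price rises by ps − p* = 141 − 125 = 16.
So consumers capture 34/50 = 0.68 of each unit of subsidy.

Consumer share = 0.68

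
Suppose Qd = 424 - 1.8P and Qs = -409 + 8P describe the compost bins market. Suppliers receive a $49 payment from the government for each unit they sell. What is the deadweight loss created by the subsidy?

Deadweight loss = $1764

Pre-subsidy: 424 - 1.8P = -409 + 8P gives P* = 85, Q* = 271.
With the subsidy, sellers receive Ps = Pb + 49 for each unit, where Pb is the price buyers pay.
Supply in terms of Pb becomes Qs = -409 + 8(Pb + 49) = -17 + 8Pb. Setting this equal to demand: 424 - 1.8Pb = -17 + 8Pb, so Pb = 45.
Sellers receive Ps = 45 + 49 = 94; Q' = 424 − 1.8·45 = 343.
The subsidy expands output by 343 − 271 = 72 past the efficient level; on those units the gap between marginal cost and willingness to pay runs from 0 up to 49.
DWL = ½ × 49 × 72 = 1764.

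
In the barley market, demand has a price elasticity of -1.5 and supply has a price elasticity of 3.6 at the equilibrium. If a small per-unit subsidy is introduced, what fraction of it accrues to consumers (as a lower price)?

For a small subsidy around the equilibrium, the benefit split depends on the relative slopes, which at a point are proportional to the elasticities.
Buyer share = εs/(εs + |εd|) = 3.6/(3.6 + 1.5) = 12/17; seller share = |εd|/(εs + |εd|) = 5/17.

Consumer share = 12/17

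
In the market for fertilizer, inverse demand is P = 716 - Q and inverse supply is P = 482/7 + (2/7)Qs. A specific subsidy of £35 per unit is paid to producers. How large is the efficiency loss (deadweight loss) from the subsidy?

Pre-subsidy: 716 - Q = 482/7 + (2/7)Q gives Q* = 1510/3 and P* = 638/3.
With the subsidy, sellers receive Ps = Pb + 35 for each unit, where Pb is the price buyers pay.
On the curves, Pb = 716 - Q and Ps = 482/7 + (2/7)Q; the wedge Ps − Pb = 35 gives 482/7 + (2/7)Q − (716 - Q) = 35, so Q' = 4775/9.
Then Pb = 716 − 1·(4775/9) = 1669/9 and Ps = 482/7 + (2/7)·(4775/9) = 1984/9.
The subsidy expands output by 4775/9 − 1510/3 = 245/9 past the efficient level; on those units the gap between marginal cost and willingness to pay runs from 0 up to 35.
DWL = ½ × 35 × 245/9 = 8575/18.

Deadweight loss = 8575/18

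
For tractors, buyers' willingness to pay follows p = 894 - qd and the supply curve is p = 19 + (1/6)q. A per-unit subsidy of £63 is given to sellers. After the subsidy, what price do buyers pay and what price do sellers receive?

Buyers pay £90; sellers receive £153

Pre-subsidy: 894 - q = 19 + (1/6)q gives q* = 750 and p* = 144.
With the subsidy, sellers receive ps = pb + 63 for each unit, where pb is the price buyers pay.
On the curves, pb = 894 - q and ps = 19 + (1/6)q; the wedge ps − pb = 63 gives 19 + (1/6)q − (894 - q) = 63, so q' = 804.
Then pb = 894 − 1·804 = 90 and ps = 19 + (1/6)·804 = 153.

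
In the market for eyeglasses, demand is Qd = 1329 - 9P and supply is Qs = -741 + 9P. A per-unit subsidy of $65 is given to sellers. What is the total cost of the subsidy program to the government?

Pre-subsidy: 1329 - 9P = -741 + 9P gives P* = 115, Q* = 294.
With the subsidy, sellers receive Ps = Pb + 65 for each unit, where Pb is the price buyers pay.
Supply in terms of Pb becomes Qs = -741 + 9(Pb + 65) = -156 + 9Pb. Setting this equal to demand: 1329 - 9Pb = -156 + 9Pb, so Pb = 82.5.
Sellers receive Ps = 82.5 + 65 = 147.5; Q' = 1329 − 9·82.5 = 586.5.
Government outlay = subsidy × quantity = 65 × 586.5 = 38122.5.

Government cost = $38122.5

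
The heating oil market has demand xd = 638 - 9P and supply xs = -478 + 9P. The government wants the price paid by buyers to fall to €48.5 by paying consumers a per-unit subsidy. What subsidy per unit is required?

At a buyer price of 48.5, quantity demanded is 638 − 9·48.5 = 201.5.
Sellers supply 201.5 only when they receive Ps with -478 + 9·Ps = 201.5, i.e. Ps = 75.5.
s = Ps − Pb = 75.5 − 48.5 = 27.

Required subsidy s = €27 per unit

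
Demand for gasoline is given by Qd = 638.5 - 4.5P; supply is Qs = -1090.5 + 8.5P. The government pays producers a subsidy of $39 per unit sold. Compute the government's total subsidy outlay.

Government cost = $6035.25

Pre-subsidy: 638.5 - 4.5P = -1090.5 + 8.5P gives P* = 133, Q* = 40.
With the subsidy, sellers receive Ps = Pb + 39 for each unit, where Pb is the price buyers pay.
Supply in terms of Pb becomes Qs = -1090.5 + 8.5(Pb + 39) = -759 + 8.5Pb. Setting this equal to demand: 638.5 - 4.5Pb = -759 + 8.5Pb, so Pb = 107.5.
Sellers receive Ps = 107.5 + 39 = 146.5; Q' = 638.5 − 4.5·107.5 = 154.75.
Government outlay = subsidy × quantity = 39 × 154.75 = 6035.25.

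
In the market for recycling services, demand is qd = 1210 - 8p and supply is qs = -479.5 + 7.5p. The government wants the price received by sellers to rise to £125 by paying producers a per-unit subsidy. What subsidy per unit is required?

At a seller price of 125, quantity supplied is -479.5 + 7.5·125 = 458.
Buyers absorb 458 only when they pay pb with 1210 − 8·pb = 458, i.e. pb = 94.
s = ps − pb = 125 − 94 = 31.

Required subsidy s = £31 per unit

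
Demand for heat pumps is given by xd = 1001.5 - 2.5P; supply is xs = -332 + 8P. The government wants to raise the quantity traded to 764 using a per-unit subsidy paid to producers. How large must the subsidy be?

Required subsidy s = 42 per unit

At x = 764, invert demand for the buyer price: Pb = (1001.5 − 764)/2.5 = 95; invert supply for the seller price: Ps = (764 − (-332))/8 = 137.
The subsidy must fill the gap: s = Ps − Pb = 137 − 95 = 42.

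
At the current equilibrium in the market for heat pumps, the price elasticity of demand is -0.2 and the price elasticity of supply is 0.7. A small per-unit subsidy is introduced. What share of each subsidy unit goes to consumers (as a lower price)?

For a small subsidy around the equilibrium, the benefit split depends on the relative slopes, which at a point are proportional to the elasticities.
Buyer share = εs/(εs + |εd|) = 0.7/(0.7 + 0.2) = 7/9; seller share = |εd|/(εs + |εd|) = 2/9.

Consumer share = 7/9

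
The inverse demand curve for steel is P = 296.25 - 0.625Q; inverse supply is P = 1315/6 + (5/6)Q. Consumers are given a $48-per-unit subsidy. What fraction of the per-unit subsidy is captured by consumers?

Consumer share = 3/7

Pre-subsidy: 296.25 - 0.625Q = 1315/6 + (5/6)Q gives Q* = 370/7 and P* = 3685/14.
With the rebate, buyers effectively pay Pb = Ps − 48, where Ps is the price sellers receive.
On the curves, Pb = 296.25 - 0.625Q and Ps = 1315/6 + (5/6)Q; the wedge Ps − Pb = 48 gives 1315/6 + (5/6)Q − (296.25 - 0.625Q) = 48, so Q' = 3002/35.
Then Pb = 296.25 − 0.625·(3002/35) = 3397/14 and Ps = 1315/6 + (5/6)·(3002/35) = 4069/14.
Buyers' price falls by P* − Pb = 3685/14 − 3397/14 = 144/7; sellers' price rises by Ps − P* = 4069/14 − 3685/14 = 192/7.
So consumers capture (144/7)/48 = 3/7 of each unit of subsidy.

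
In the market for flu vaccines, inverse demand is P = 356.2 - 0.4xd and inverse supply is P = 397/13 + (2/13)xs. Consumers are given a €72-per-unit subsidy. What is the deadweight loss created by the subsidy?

Pre-subsidy: 356.2 - 0.4x = 397/13 + (2/13)x gives x* = 588 and P* = 121.
With the rebate, buyers effectively pay Pb = Ps − 72, where Ps is the price sellers receive.
On the curves, Pb = 356.2 - 0.4x and Ps = 397/13 + (2/13)x; the wedge Ps − Pb = 72 gives 397/13 + (2/13)x − (356.2 - 0.4x) = 72, so x' = 718.
Then Pb = 356.2 − 0.4·718 = 69 and Ps = 397/13 + (2/13)·718 = 141.
The subsidy expands output by 718 − 588 = 130 past the efficient level; on those units the gap between marginal cost and willingness to pay runs from 0 up to 72.
DWL = ½ × 72 × 130 = 4680.

Deadweight loss = €4680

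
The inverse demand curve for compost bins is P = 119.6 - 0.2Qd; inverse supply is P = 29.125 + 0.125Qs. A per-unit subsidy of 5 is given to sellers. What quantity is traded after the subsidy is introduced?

Pre-subsidy: 119.6 - 0.2Q = 29.125 + 0.125Q gives Q* = 3619/13 and P* = 831/13.
With the subsidy, sellers receive Ps = Pb + 5 for each unit, where Pb is the price buyers pay.
On the curves, Pb = 119.6 - 0.2Q and Ps = 29.125 + 0.125Q; the wedge Ps − Pb = 5 gives 29.125 + 0.125Q − (119.6 - 0.2Q) = 5, so Q' = 3819/13.
Then Pb = 119.6 − 0.2·(3819/13) = 791/13 and Ps = 29.125 + 0.125·(3819/13) = 856/13.

Q' = 3819/13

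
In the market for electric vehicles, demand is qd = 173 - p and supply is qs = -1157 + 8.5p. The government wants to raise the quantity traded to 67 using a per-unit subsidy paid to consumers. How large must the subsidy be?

At q = 67, invert demand for the buyer price: pb = (173 − 67)/1 = 106; invert supply for the seller price: ps = (67 − (-1157))/8.5 = 144.
The subsidy must fill the gap: s = ps − pb = 144 − 106 = 38.

Required subsidy s = 38 per unit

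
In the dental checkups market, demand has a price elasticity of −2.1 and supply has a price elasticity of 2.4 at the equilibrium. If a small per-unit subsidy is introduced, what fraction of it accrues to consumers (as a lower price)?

For a small subsidy around the equilibrium, the benefit split depends on the relative slopes, which at a point are proportional to the elasticities.
Buyer share = εs/(εs + |εd|) = 2.4/(2.4 + 2.1) = 8/15; seller share = |εd|/(εs + |εd|) = 7/15.

Consumer share = 8/15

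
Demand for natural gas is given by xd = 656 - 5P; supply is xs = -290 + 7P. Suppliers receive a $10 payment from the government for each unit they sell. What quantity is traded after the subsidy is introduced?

x' = 291

Pre-subsidy: 656 - 5P = -290 + 7P gives P* = 473/6, x* = 1571/6.
With the subsidy, sellers receive Ps = Pb + 10 for each unit, where Pb is the price buyers pay.
Supply in terms of Pb becomes xs = -290 + 7(Pb + 10) = -220 + 7Pb. Setting this equal to demand: 656 - 5Pb = -220 + 7Pb, so Pb = 73.
Sellers receive Ps = 73 + 10 = 83; x' = 656 − 5·73 = 291.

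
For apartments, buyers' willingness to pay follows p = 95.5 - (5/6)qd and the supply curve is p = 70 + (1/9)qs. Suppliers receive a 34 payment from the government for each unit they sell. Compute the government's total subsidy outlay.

Pre-subsidy: 95.5 - (5/6)q = 70 + (1/9)q gives q* = 27 and p* = 73.
With the subsidy, sellers receive ps = pb + 34 for each unit, where pb is the price buyers pay.
On the curves, pb = 95.5 - (5/6)q and ps = 70 + (1/9)q; the wedge ps − pb = 34 gives 70 + (1/9)q − (95.5 - (5/6)q) = 34, so q' = 63.
Then pb = 95.5 − (5/6)·63 = 43 and ps = 70 + (1/9)·63 = 77.
Government outlay = subsidy × quantity = 34 × 63 = 2142.

Government cost = 2142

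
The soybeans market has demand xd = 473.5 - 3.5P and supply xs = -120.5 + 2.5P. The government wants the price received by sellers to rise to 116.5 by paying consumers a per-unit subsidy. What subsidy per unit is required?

Required subsidy s = 30 per unit

At a seller price of 116.5, quantity supplied is -120.5 + 2.5·116.5 = 170.75.
Buyers absorb 170.75 only when they pay Pb with 473.5 − 3.5·Pb = 170.75, i.e. Pb = 86.5.
s = Ps − Pb = 116.5 − 86.5 = 30.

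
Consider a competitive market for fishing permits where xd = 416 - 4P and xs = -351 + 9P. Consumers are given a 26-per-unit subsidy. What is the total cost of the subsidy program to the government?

Government cost = 6552

Pre-subsidy: 416 - 4P = -351 + 9P gives P* = 59, x* = 180.
With the rebate, buyers effectively pay Pb = Ps − 26, where Ps is the price sellers receive.
Demand in terms of Ps becomes xd = 416 − 4(Ps − 26) = 520 - 4Ps. Setting this equal to supply: 520 - 4Ps = -351 + 9Ps, so Ps = 67.
Buyers pay Pb = 67 − 26 = 41; x' = -351 + 9·67 = 252.
Government outlay = subsidy × quantity = 26 × 252 = 6552.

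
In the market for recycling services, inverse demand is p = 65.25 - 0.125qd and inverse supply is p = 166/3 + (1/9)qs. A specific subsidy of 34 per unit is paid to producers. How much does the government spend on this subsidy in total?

Government cost = 6324

Pre-subsidy: 65.25 - 0.125q = 166/3 + (1/9)q gives q* = 42 and p* = 60.
With the subsidy, sellers receive ps = pb + 34 for each unit, where pb is the price buyers pay.
On the curves, pb = 65.25 - 0.125q and ps = 166/3 + (1/9)q; the wedge ps − pb = 34 gives 166/3 + (1/9)q − (65.25 - 0.125q) = 34, so q' = 186.
Then pb = 65.25 − 0.125·186 = 42 and ps = 166/3 + (1/9)·186 = 76.
Government outlay = subsidy × quantity = 34 × 186 = 6324.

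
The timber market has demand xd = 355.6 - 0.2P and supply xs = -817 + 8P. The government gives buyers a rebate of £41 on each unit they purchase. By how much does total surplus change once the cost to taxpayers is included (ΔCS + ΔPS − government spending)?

Pre-subsidy: 355.6 - 0.2P = -817 + 8P gives P* = 143, x* = 327.
With the rebate, buyers effectively pay Pb = Ps − 41, where Ps is the price sellers receive.
Demand in terms of Ps becomes xd = 355.6 − 0.2(Ps − 41) = 363.8 - 0.2Ps. Setting this equal to supply: 363.8 - 0.2Ps = -817 + 8Ps, so Ps = 144.
Buyers pay Pb = 144 − 41 = 103; x' = -817 + 8·144 = 335.
ΔCS = ½(327 + 335)(143 − 103) = 13240; ΔPS = ½(327 + 335)(144 − 143) = 331.
Government spending = 41 × 335 = 13735.
Net change = 13240 + 331 − 13735 = -164. The loss equals the DWL triangle ½·41·8.

Net change in total surplus = -£164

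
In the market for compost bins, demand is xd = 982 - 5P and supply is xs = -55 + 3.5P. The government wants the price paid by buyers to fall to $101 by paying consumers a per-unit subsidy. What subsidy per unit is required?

At a buyer price of 101, quantity demanded is 982 − 5·101 = 477.
Sellers supply 477 only when they receive Ps with -55 + 3.5·Ps = 477, i.e. Ps = 152.
s = Ps − Pb = 152 − 101 = 51.

Required subsidy s = $51 per unit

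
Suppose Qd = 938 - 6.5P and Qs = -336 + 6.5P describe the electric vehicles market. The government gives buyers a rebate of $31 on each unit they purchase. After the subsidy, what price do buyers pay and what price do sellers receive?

Pre-subsidy: 938 - 6.5P = -336 + 6.5P gives P* = 98, Q* = 301.
With the rebate, buyers effectively pay Pb = Ps − 31, where Ps is the price sellers receive.
Demand in terms of Ps becomes Qd = 938 − 6.5(Ps − 31) = 1139.5 - 6.5Ps. Setting this equal to supply: 1139.5 - 6.5Ps = -336 + 6.5Ps, so Ps = 113.5.
Buyers pay Pb = 113.5 − 31 = 82.5; Q' = -336 + 6.5·113.5 = 401.75.

Buyers pay $82.5; sellers receive $113.5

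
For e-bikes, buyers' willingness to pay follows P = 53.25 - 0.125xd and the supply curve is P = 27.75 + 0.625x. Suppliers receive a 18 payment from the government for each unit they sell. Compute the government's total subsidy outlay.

Government cost = 1044

Pre-subsidy: 53.25 - 0.125x = 27.75 + 0.625x gives x* = 34 and P* = 49.
With the subsidy, sellers receive Ps = Pb + 18 for each unit, where Pb is the price buyers pay.
On the curves, Pb = 53.25 - 0.125x and Ps = 27.75 + 0.625x; the wedge Ps − Pb = 18 gives 27.75 + 0.625x − (53.25 - 0.125x) = 18, so x' = 58.
Then Pb = 53.25 − 0.125·58 = 46 and Ps = 27.75 + 0.625·58 = 64.
Government outlay = subsidy × quantity = 18 × 58 = 1044.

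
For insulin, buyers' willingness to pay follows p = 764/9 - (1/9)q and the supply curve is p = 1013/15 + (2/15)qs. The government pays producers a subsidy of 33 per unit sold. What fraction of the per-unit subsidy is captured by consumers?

Consumer share = 5/11

Pre-subsidy: 764/9 - (1/9)q = 1013/15 + (2/15)q gives q* = 71 and p* = 77.
With the subsidy, sellers receive ps = pb + 33 for each unit, where pb is the price buyers pay.
On the curves, pb = 764/9 - (1/9)q and ps = 1013/15 + (2/15)q; the wedge ps − pb = 33 gives 1013/15 + (2/15)q − (764/9 - (1/9)q) = 33, so q' = 206.
Then pb = 764/9 − (1/9)·206 = 62 and ps = 1013/15 + (2/15)·206 = 95.
Buyers' price falls by p* − pb = 77 − 62 = 15; sellers' price rises by ps − p* = 95 − 77 = 18.
So consumers capture 15/33 = 5/11 of each unit of subsidy.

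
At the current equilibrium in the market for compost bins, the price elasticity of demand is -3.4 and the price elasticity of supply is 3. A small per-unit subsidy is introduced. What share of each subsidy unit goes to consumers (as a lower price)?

For a small subsidy around the equilibrium, the benefit split depends on the relative slopes, which at a point are proportional to the elasticities.
Buyer share = εs/(εs + |εd|) = 3/(3 + 3.4) = 0.46875; seller share = |εd|/(εs + |εd|) = 0.53125.

Consumer share = 0.46875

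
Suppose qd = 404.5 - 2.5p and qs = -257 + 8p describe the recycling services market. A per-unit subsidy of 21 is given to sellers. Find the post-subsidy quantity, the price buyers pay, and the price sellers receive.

q' = 287; buyers pay 47; sellers receive 68

Pre-subsidy: 404.5 - 2.5p = -257 + 8p gives p* = 63, q* = 247.
With the subsidy, sellers receive ps = pb + 21 for each unit, where pb is the price buyers pay.
Supply in terms of pb becomes qs = -257 + 8(pb + 21) = -89 + 8pb. Setting this equal to demand: 404.5 - 2.5pb = -89 + 8pb, so pb = 47.
Sellers receive ps = 47 + 21 = 68; q' = 404.5 − 2.5·47 = 287.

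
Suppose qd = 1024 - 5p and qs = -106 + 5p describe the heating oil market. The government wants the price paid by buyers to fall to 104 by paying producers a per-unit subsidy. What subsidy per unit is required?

At a buyer price of 104, quantity demanded is 1024 − 5·104 = 504.
Sellers supply 504 only when they receive ps with -106 + 5·ps = 504, i.e. ps = 122.
s = ps − pb = 122 − 104 = 18.

Required subsidy s = 18 per unit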